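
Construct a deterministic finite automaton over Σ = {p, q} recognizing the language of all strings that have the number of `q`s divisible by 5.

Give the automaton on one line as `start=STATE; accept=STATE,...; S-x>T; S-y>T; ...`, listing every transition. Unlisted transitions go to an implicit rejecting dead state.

start=S0; accept=S0; S0-p>S0; S0-q>S1; S1-p>S1; S1-q>S2; S2-p>S2; S2-q>S3; S3-p>S3; S3-q>S4; S4-p>S4; S4-q>S0

Keep the running count of `q`s modulo 5: each `q` advances along the cycle S0 → S1 → S2 → S3 → S4 → S0 while other symbols loop. Accept at S0.
With 5 states:
        p   q  
>* S0   S0  S1 
   S1   S1  S2 
   S2   S2  S3 
   S3   S3  S4 
   S4   S4  S0 
(> = start, * = accepting)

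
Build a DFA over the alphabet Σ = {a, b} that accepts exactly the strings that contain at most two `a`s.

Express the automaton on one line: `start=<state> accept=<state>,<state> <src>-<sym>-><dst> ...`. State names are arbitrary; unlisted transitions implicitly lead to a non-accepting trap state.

start=q0 accept=q0,q1,q2 q0-a->q1 q0-b->q0 q1-a->q2 q1-b->q1 q2-a->q3 q2-b->q2 q3-a->q3 q3-b->q3

Only the number of `a`s matters, and only up to 3. Make a chain q0 → q1 → q2 → q3 advanced by each `a` (with q3 absorbing); every other symbol self-loops. The accepting set is {q0, q1, q2}.
With 4 states:
        a   b  
>* q0   q1  q0 
 * q1   q2  q1 
 * q2   q3  q2 
   q3   q3  q3 
(> = start, * = accepting)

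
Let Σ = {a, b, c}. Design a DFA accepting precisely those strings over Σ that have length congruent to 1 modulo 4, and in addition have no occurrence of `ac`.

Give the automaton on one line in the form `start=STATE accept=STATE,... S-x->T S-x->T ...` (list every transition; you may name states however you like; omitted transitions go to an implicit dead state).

start=q0 accept=q1,q2 q0-a->q1 q0-b->q2 q0-c->q2 q1-a->q3 q1-b->q4 q1-c->q5 q2-a->q3 q2-b->q4 q2-c->q4 q3-a->q6 q3-b->q7 q3-c->q8 q4-a->q6 q4-b->q7 q4-c->q7 q5-a->q8 q5-b->q8 q5-c->q8 q6-a->q9 q6-b->q0 q6-c->q10 q7-a->q9 q7-b->q0 q7-c->q0 q8-a->q10 q8-b->q10 q8-c->q10 q9-a->q1 q9-b->q2 q9-c->q11 q10-a->q11 q10-b->q11 q10-c->q11 q11-a->q5 q11-b->q5 q11-c->q5

Handle the two conditions separately and then intersect. One (4 states) tracks the input length modulo 4; the other (3 states) tracks partial matches of the forbidden pattern `ac`. Each combined state is a pair, one component from each; accept when both components accept.
12 states suffice.
          a    b    c  
>  q0     q1   q2   q2 
 * q1     q3   q4   q5 
 * q2     q3   q4   q4 
   q3     q6   q7   q8 
   q4     q6   q7   q7 
   q5     q8   q8   q8 
   q6     q9   q0  q10 
   q7     q9   q0   q0 
   q8    q10  q10  q10 
   q9     q1   q2  q11 
   q10   q11  q11  q11 
   q11    q5   q5   q5 
(> = start, * = accepting)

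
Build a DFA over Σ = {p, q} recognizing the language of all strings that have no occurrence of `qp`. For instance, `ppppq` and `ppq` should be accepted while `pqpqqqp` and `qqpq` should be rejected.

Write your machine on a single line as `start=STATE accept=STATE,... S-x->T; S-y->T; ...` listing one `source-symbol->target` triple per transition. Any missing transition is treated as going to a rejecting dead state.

start=A; accept=A,B; A-p->A; A-q->B; B-p->C; B-q->B; C-p->C; C-q->C

Track partial matches of the forbidden pattern `qp`. State C is a dead state reached once `qp` has occurred; every other state accepts. A means no part of `qp` is currently matched.
With 3 states:
       p  q 
>* A   A  B 
 * B   C  B 
   C   C  C 
(> = start, * = accepting)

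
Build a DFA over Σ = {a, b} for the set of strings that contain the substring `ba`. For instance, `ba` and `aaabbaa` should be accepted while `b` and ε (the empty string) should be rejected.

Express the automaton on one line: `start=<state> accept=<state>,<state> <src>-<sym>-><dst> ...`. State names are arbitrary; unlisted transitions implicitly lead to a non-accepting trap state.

start=s0 accept=s2 s0-a->s0 s0-b->s1 s1-a->s2 s1-b->s1 s2-a->s2 s2-b->s2

Track how much of `ba` has been matched so far: state s0 is no progress, s2 is the absorbing accept state reached once `ba` has occurred. Intermediate states record partial matches; on a mismatch, fall back to the longest reusable overlap.
        a   b  
>  s0   s0  s1 
   s1   s2  s1 
 * s2   s2  s2 
(> = start, * = accepting)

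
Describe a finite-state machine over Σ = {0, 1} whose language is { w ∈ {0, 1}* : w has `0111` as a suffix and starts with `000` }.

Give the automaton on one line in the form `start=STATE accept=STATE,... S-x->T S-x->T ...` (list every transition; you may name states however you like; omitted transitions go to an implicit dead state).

Handle the two conditions separately and then intersect. One (5 states) tracks how much of the suffix `0111` has currently been matched; the other (5 states) tracks whether the input so far still matches the prefix `000`. Each combined state is a pair, one component from each; accept when both components accept.
With 13 states:
       0  1 
>  A   B  C 
   B   D  E 
   C   F  C 
   D   G  E 
   E   F  H 
   F   F  E 
   G   G  I 
   H   F  J 
   I   G  K 
   J   F  C 
   K   G  L 
 * L   G  M 
   M   G  M 
(> = start, * = accepting)

start=A accept=L A-0->B A-1->C B-0->D B-1->E C-0->F C-1->C D-0->G D-1->E E-0->F E-1->H F-0->F F-1->E G-0->G G-1->I H-0->F H-1->J I-0->G I-1->K J-0->F J-1->C K-0->G K-1->L L-0->G L-1->M M-0->G M-1->M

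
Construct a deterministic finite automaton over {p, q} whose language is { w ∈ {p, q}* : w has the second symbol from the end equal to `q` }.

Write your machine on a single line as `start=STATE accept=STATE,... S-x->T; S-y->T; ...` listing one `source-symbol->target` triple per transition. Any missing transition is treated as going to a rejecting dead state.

start=s0; accept=s5,s6; s0-p->s1; s0-q->s2; s1-p->s3; s1-q->s4; s2-p->s5; s2-q->s6; s3-p->s3; s3-q->s4; s4-p->s5; s4-q->s6; s5-p->s3; s5-q->s4; s6-p->s5; s6-q->s6

A DFA must remember the last 2 symbols (since which symbol is second-to-last isn't known until the input ends). Use one state per possible window of the last ≤2 symbols; accept from those whose window starts with `q`.
        p   q  
>  s0   s1  s2 
   s1   s3  s4 
   s2   s5  s6 
   s3   s3  s4 
   s4   s5  s6 
 * s5   s3  s4 
 * s6   s5  s6 
(> = start, * = accepting)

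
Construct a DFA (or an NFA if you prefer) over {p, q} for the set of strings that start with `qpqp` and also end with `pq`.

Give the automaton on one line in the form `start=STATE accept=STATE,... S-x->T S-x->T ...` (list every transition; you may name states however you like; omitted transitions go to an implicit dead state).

Build one automaton per condition and run them in lockstep. One (6 states) tracks whether the input so far still matches the prefix `qpqp`; the other (3 states) tracks how much of the suffix `pq` has currently been matched. Each combined state is a pair, one component from each; accept when both components accept. After merging equivalent states the machine shrinks.
       p  q 
>  A   B  C 
   B   B  B 
   C   D  B 
   D   B  E 
   E   F  B 
   F   F  G 
 * G   F  H 
   H   F  H 
(> = start, * = accepting)

start=A accept=G A-p->B A-q->C B-p->B B-q->B C-p->D C-q->B D-p->B D-q->E E-p->F E-q->B F-p->F F-q->G G-p->F G-q->H H-p->F H-q->H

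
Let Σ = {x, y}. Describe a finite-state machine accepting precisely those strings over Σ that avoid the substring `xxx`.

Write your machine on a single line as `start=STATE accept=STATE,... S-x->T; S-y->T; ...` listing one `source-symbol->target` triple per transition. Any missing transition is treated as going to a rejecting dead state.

start=S0; accept=S0,S1,S2; S0-x->S1; S0-y->S0; S1-x->S2; S1-y->S0; S2-x->S3; S2-y->S0; S3-x->S3; S3-y->S3

This is the complement of 'contains `xxx`'. Use the same substring-matching states — S0 through S3 holding how much of `xxx` has just been matched — but flip the accepting set: everything except the trap S3 accepts.
        x   y  
>* S0   S1  S0 
 * S1   S2  S0 
 * S2   S3  S0 
   S3   S3  S3 
(> = start, * = accepting)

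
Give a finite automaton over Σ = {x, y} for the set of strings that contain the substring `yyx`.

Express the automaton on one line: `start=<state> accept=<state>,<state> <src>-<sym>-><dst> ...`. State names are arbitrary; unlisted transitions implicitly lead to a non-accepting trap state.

start=q0 accept=q3 q0-x->q0 q0-y->q1 q1-x->q0 q1-y->q2 q2-x->q3 q2-y->q2 q3-x->q3 q3-y->q3

States q0..q2 record the length of the longest prefix of `yyx` that matches the current input suffix. Reaching q3 means `yyx` has been seen, and we stay there forever. Accept from q3.
4 states suffice.
        x   y  
>  q0   q0  q1 
   q1   q0  q2 
   q2   q3  q2 
 * q3   q3  q3 
(> = start, * = accepting)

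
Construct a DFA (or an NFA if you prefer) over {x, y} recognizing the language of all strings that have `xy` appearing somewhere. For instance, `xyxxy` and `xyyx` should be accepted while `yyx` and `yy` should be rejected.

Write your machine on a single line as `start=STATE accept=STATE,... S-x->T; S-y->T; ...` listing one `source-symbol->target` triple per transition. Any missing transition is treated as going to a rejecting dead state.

start=S0; accept=S2; S0-x->S1; S0-y->S0; S1-x->S1; S1-y->S2; S2-x->S2; S2-y->S2

Track how much of `xy` has been matched so far: state S0 is no progress, S2 is the absorbing accept state reached once `xy` has occurred. Intermediate states record partial matches; on a mismatch, fall back to the longest reusable overlap.
3 states suffice.
        x   y  
>  S0   S1  S0 
   S1   S1  S2 
 * S2   S2  S2 
(> = start, * = accepting)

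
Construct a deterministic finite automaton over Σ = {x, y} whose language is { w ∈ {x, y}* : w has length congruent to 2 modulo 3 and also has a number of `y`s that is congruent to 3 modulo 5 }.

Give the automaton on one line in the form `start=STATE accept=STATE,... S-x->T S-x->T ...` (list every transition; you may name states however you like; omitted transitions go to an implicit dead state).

start=A accept=M A-x->B A-y->C B-x->D B-y->E C-x->E C-y->F D-x->A D-y->G E-x->G E-y->H F-x->H F-y->I G-x->C G-y->J H-x->J H-y->K I-x->K I-y->L J-x->F J-y->M K-x->M K-y->N L-x->N L-y->D M-x->I M-y->O N-x->O N-y->A O-x->L O-y->B

Run two small machines in parallel and take their product. The first has 3 states tracking the input length modulo 3; the second has 5 states tracking the count of `y`s modulo 5. A product state is a pair (one from each), accepting exactly when both do.
A 15-state machine:
       x  y 
>  A   B  C 
   B   D  E 
   C   E  F 
   D   A  G 
   E   G  H 
   F   H  I 
   G   C  J 
   H   J  K 
   I   K  L 
   J   F  M 
   K   M  N 
   L   N  D 
 * M   I  O 
   N   O  A 
   O   L  B 
(> = start, * = accepting)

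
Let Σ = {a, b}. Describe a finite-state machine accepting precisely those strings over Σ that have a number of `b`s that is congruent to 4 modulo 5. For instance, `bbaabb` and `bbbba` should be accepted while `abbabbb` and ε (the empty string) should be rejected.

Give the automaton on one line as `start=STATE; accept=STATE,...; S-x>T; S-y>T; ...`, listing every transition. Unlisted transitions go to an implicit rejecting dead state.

The only thing that matters is how many `b`s have appeared, reduced mod 5. Use one state per residue: S0 for 0, …, S4 for 4. Reading `b` moves to the next residue; anything else stays put. S4 is accepting.
A 5-state machine:
        a   b  
>  S0   S0  S1 
   S1   S1  S2 
   S2   S2  S3 
   S3   S3  S4 
 * S4   S4  S0 
(> = start, * = accepting)

start=S0; accept=S4; S0-a>S0; S0-b>S1; S1-a>S1; S1-b>S2; S2-a>S2; S2-b>S3; S3-a>S3; S3-b>S4; S4-a>S4; S4-b>S0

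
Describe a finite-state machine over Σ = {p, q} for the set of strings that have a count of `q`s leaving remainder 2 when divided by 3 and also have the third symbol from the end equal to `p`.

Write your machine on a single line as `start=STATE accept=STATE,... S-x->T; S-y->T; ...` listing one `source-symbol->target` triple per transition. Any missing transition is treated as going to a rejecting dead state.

start=s0; accept=s6,s10,s11,s13; s0-p->s1; s0-q->s2; s1-p->s1; s1-q->s3; s2-p->s4; s2-q->s5; s3-p->s4; s3-q->s6; s4-p->s7; s4-q->s8; s5-p->s9; s5-q->s0; s6-p->s9; s6-q->s0; s7-p->s7; s7-q->s10; s8-p->s11; s8-q->s0; s9-p->s12; s9-q->s0; s10-p->s11; s10-q->s0; s11-p->s12; s11-q->s0; s12-p->s13; s12-q->s0; s13-p->s13; s13-q->s0

Build one automaton per condition and run them in lockstep. The first has 3 states tracking the count of `q`s modulo 3; the second has 15 states tracking the last 3 symbols read. A product state is a pair (one from each), accepting exactly when both do. Equivalent product states are then merged.
A 14-state machine:
          p    q  
>  s0     s1   s2 
   s1     s1   s3 
   s2     s4   s5 
   s3     s4   s6 
   s4     s7   s8 
   s5     s9   s0 
 * s6     s9   s0 
   s7     s7  s10 
   s8    s11   s0 
   s9    s12   s0 
 * s10   s11   s0 
 * s11   s12   s0 
   s12   s13   s0 
 * s13   s13   s0 
(> = start, * = accepting)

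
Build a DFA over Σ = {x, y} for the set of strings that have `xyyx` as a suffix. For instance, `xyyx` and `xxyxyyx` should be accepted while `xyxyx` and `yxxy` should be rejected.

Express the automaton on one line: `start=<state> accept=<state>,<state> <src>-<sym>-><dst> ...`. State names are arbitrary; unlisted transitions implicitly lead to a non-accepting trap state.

start=A accept=E A-x->B A-y->A B-x->B B-y->C C-x->B C-y->D D-x->E D-y->A E-x->B E-y->C

Remember how much of `xyyx` the current input suffix matches. State A means no match yet; B means the last symbol is `x`; C means the last 2 symbols are `xy`; D means the last 3 symbols are `xyy`; E means the last 4 symbols are `xyyx`. Only E accepts. On a mismatch, fall back to the longest proper suffix that is still a prefix of `xyyx`.
With 5 states:
       x  y 
>  A   B  A 
   B   B  C 
   C   B  D 
   D   E  A 
 * E   B  C 
(> = start, * = accepting)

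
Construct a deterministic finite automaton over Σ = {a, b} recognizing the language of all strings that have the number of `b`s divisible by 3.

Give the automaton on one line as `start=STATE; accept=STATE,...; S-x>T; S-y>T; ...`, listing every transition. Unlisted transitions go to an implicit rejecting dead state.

Keep the running count of `b`s modulo 3: each `b` advances along the cycle s0 → s1 → s2 → s0 while other symbols loop. Accept at s0.
3 states suffice.
        a   b  
>* s0   s0  s1 
   s1   s1  s2 
   s2   s2  s0 
(> = start, * = accepting)

start=s0; accept=s0; s0-a>s0; s0-b>s1; s1-a>s1; s1-b>s2; s2-a>s2; s2-b>s0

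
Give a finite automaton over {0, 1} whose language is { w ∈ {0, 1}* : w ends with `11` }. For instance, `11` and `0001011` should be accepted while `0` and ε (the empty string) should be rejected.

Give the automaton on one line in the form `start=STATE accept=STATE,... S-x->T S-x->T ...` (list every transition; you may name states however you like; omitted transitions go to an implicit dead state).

start=S0 accept=S2 S0-0->S0 S0-1->S1 S1-0->S0 S1-1->S2 S2-0->S0 S2-1->S2

Let each state record the length of the longest suffix of the input read so far that is also a prefix of `11`. S1 means the last symbol is `1`; S2 means the last 2 symbols are `11`. Accept only at S2, where the string currently ends in `11`.
3 states suffice.
        0   1  
>  S0   S0  S1 
   S1   S0  S2 
 * S2   S0  S2 
(> = start, * = accepting)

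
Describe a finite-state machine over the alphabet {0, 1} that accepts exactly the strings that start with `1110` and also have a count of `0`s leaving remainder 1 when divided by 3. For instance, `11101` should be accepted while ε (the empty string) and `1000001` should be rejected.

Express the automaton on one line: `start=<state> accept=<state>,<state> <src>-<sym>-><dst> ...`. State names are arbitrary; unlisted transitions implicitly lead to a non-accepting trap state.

start=s0 accept=s7 s0-0->s1 s0-1->s2 s1-0->s3 s1-1->s1 s2-0->s1 s2-1->s4 s3-0->s5 s3-1->s3 s4-0->s1 s4-1->s6 s5-0->s1 s5-1->s5 s6-0->s7 s6-1->s5 s7-0->s8 s7-1->s7 s8-0->s9 s8-1->s8 s9-0->s7 s9-1->s9

Build one automaton per condition and run them in lockstep. One (6 states) tracks whether the input so far still matches the prefix `1110`; the other (3 states) tracks the count of `0`s modulo 3. Each combined state is a pair, one component from each; accept when both components accept.
A 10-state machine:
        0   1  
>  s0   s1  s2 
   s1   s3  s1 
   s2   s1  s4 
   s3   s5  s3 
   s4   s1  s6 
   s5   s1  s5 
   s6   s7  s5 
 * s7   s8  s7 
   s8   s9  s8 
   s9   s7  s9 
(> = start, * = accepting)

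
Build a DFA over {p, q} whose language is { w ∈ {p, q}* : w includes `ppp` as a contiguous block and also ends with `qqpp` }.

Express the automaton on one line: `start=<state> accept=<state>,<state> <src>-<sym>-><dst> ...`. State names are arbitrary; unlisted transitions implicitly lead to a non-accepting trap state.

Handle the two conditions separately and then intersect. One (4 states) tracks whether and how much of `ppp` has been seen; the other (5 states) tracks how much of the suffix `qqpp` has currently been matched. Each combined state is a pair, one component from each; accept when both components accept.
With 12 states:
          p    q  
>  s0     s1   s2 
   s1     s3   s2 
   s2     s1   s4 
   s3     s5   s2 
   s4     s6   s4 
   s5     s5   s7 
   s6     s8   s2 
   s7     s5   s9 
   s8     s5   s2 
   s9    s10   s9 
   s10   s11   s7 
 * s11    s5   s7 
(> = start, * = accepting)

start=s0 accept=s11 s0-p->s1 s0-q->s2 s1-p->s3 s1-q->s2 s2-p->s1 s2-q->s4 s3-p->s5 s3-q->s2 s4-p->s6 s4-q->s4 s5-p->s5 s5-q->s7 s6-p->s8 s6-q->s2 s7-p->s5 s7-q->s9 s8-p->s5 s8-q->s2 s9-p->s10 s9-q->s9 s10-p->s11 s10-q->s7 s11-p->s5 s11-q->s7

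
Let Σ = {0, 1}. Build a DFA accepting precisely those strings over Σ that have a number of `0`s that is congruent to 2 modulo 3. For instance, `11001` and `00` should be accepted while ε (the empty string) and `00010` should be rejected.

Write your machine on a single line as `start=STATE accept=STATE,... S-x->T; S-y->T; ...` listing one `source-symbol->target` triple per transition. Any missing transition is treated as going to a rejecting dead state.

start=A; accept=C; A-0->B; A-1->A; B-0->C; B-1->B; C-0->A; C-1->C

Keep the running count of `0`s modulo 3: each `0` advances along the cycle A → B → C → A while other symbols loop. Accept at C.
A 3-state machine:
       0  1 
>  A   B  A 
   B   C  B 
 * C   A  C 
(> = start, * = accepting)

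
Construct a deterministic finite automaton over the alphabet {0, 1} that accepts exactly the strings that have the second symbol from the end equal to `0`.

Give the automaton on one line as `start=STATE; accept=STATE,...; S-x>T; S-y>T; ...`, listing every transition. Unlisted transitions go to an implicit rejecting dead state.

Because acceptance depends on a position counted from the end, the machine has to buffer the most recent 2 symbols. Make each state the string of the last up-to-2 symbols read; on input `x` shift the window left and append `x`. Accept when the buffered window has length 2 and begins with `0`.
7 states suffice.
        0   1  
>  q0   q1  q2 
   q1   q3  q4 
   q2   q5  q6 
 * q3   q3  q4 
 * q4   q5  q6 
   q5   q3  q4 
   q6   q5  q6 
(> = start, * = accepting)

start=q0; accept=q3,q4; q0-0>q1; q0-1>q2; q1-0>q3; q1-1>q4; q2-0>q5; q2-1>q6; q3-0>q3; q3-1>q4; q4-0>q5; q4-1>q6; q5-0>q3; q5-1>q4; q6-0>q5; q6-1>q6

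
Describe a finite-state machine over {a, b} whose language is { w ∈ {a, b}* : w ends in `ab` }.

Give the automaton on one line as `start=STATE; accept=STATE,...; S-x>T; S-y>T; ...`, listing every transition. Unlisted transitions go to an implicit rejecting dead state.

Let each state record the length of the longest suffix of the input read so far that is also a prefix of `ab`. S1 means the last symbol is `a`; S2 means the last 2 symbols are `ab`. Accept only at S2, where the string currently ends in `ab`.
        a   b  
>  S0   S1  S0 
   S1   S1  S2 
 * S2   S1  S0 
(> = start, * = accepting)

start=S0; accept=S2; S0-a>S1; S0-b>S0; S1-a>S1; S1-b>S2; S2-a>S1; S2-b>S0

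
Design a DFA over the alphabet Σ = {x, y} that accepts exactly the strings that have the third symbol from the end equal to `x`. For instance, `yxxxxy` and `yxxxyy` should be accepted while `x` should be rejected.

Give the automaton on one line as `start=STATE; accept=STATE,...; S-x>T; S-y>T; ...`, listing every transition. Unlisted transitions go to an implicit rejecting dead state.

start=q0; accept=q7,q8,q9,q10; q0-x>q1; q0-y>q2; q1-x>q3; q1-y>q4; q2-x>q5; q2-y>q6; q3-x>q7; q3-y>q8; q4-x>q9; q4-y>q10; q5-x>q11; q5-y>q12; q6-x>q13; q6-y>q14; q7-x>q7; q7-y>q8; q8-x>q9; q8-y>q10; q9-x>q11; q9-y>q12; q10-x>q13; q10-y>q14; q11-x>q7; q11-y>q8; q12-x>q9; q12-y>q10; q13-x>q11; q13-y>q12; q14-x>q13; q14-y>q14

Because acceptance depends on a position counted from the end, the machine has to buffer the most recent 3 symbols. Make each state the string of the last up-to-3 symbols read; on input `x` shift the window left and append `x`. Accept when the buffered window has length 3 and begins with `x`.
          x    y  
>  q0     q1   q2 
   q1     q3   q4 
   q2     q5   q6 
   q3     q7   q8 
   q4     q9  q10 
   q5    q11  q12 
   q6    q13  q14 
 * q7     q7   q8 
 * q8     q9  q10 
 * q9    q11  q12 
 * q10   q13  q14 
   q11    q7   q8 
   q12    q9  q10 
   q13   q11  q12 
   q14   q13  q14 
(> = start, * = accepting)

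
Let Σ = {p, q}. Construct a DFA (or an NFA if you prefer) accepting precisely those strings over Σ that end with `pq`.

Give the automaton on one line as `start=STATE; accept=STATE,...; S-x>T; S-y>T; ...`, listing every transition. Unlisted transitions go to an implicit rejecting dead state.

start=S0; accept=S2; S0-p>S1; S0-q>S0; S1-p>S1; S1-q>S2; S2-p>S1; S2-q>S0

Let each state record the length of the longest suffix of the input read so far that is also a prefix of `pq`. S1 means the last symbol is `p`; S2 means the last 2 symbols are `pq`. Accept only at S2, where the string currently ends in `pq`.
3 states suffice.
        p   q  
>  S0   S1  S0 
   S1   S1  S2 
 * S2   S1  S0 
(> = start, * = accepting)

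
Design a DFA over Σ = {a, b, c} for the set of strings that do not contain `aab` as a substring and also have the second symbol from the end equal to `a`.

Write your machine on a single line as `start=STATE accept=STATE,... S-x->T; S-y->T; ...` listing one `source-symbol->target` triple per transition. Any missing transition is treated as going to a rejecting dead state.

start=s0; accept=s4,s5,s6; s0-a->s1; s0-b->s2; s0-c->s3; s1-a->s4; s1-b->s5; s1-c->s6; s2-a->s7; s2-b->s8; s2-c->s9; s3-a->s10; s3-b->s11; s3-c->s12; s4-a->s4; s4-b->s13; s4-c->s6; s5-a->s7; s5-b->s8; s5-c->s9; s6-a->s10; s6-b->s11; s6-c->s12; s7-a->s4; s7-b->s5; s7-c->s6; s8-a->s7; s8-b->s8; s8-c->s9; s9-a->s10; s9-b->s11; s9-c->s12; s10-a->s4; s10-b->s5; s10-c->s6; s11-a->s7; s11-b->s8; s11-c->s9; s12-a->s10; s12-b->s11; s12-c->s12; s13-a->s14; s13-b->s15; s13-c->s16; s14-a->s17; s14-b->s13; s14-c->s18; s15-a->s14; s15-b->s15; s15-c->s16; s16-a->s19; s16-b->s20; s16-c->s21; s17-a->s17; s17-b->s13; s17-c->s18; s18-a->s19; s18-b->s20; s18-c->s21; s19-a->s17; s19-b->s13; s19-c->s18; s20-a->s14; s20-b->s15; s20-c->s16; s21-a->s19; s21-b->s20; s21-c->s21

Build one automaton per condition and run them in lockstep. One (4 states) tracks partial matches of the forbidden pattern `aab`; the other (13 states) tracks the last 2 symbols read. Each combined state is a pair, one component from each; accept when both components accept.
A 22-state machine:
          a    b    c  
>  s0     s1   s2   s3 
   s1     s4   s5   s6 
   s2     s7   s8   s9 
   s3    s10  s11  s12 
 * s4     s4  s13   s6 
 * s5     s7   s8   s9 
 * s6    s10  s11  s12 
   s7     s4   s5   s6 
   s8     s7   s8   s9 
   s9    s10  s11  s12 
   s10    s4   s5   s6 
   s11    s7   s8   s9 
   s12   s10  s11  s12 
   s13   s14  s15  s16 
   s14   s17  s13  s18 
   s15   s14  s15  s16 
   s16   s19  s20  s21 
   s17   s17  s13  s18 
   s18   s19  s20  s21 
   s19   s17  s13  s18 
   s20   s14  s15  s16 
   s21   s19  s20  s21 
(> = start, * = accepting)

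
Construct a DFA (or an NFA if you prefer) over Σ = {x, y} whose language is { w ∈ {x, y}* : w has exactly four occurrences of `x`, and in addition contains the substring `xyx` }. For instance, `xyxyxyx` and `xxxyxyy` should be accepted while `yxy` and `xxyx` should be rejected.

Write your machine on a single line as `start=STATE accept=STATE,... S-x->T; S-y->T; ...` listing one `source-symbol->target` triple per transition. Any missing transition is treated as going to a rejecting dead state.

Handle the two conditions separately and then intersect. The first has 6 states tracking the count of `x`s, saturating at 5; the second has 4 states tracking whether and how much of `xyx` has been seen. A product state is a pair (one from each), accepting exactly when both do. Equivalent product states are then merged.
13 states suffice.
          x    y  
>  s0     s1   s0 
   s1     s2   s3 
   s2     s4   s5 
   s3     s6   s7 
   s4     s8   s9 
   s5    s10  s11 
   s6    s10   s6 
   s7     s2   s7 
   s8     s8   s8 
   s9    s12   s8 
   s10   s12  s10 
   s11    s4  s11 
 * s12    s8  s12 
(> = start, * = accepting)

start=s0; accept=s12; s0-x->s1; s0-y->s0; s1-x->s2; s1-y->s3; s2-x->s4; s2-y->s5; s3-x->s6; s3-y->s7; s4-x->s8; s4-y->s9; s5-x->s10; s5-y->s11; s6-x->s10; s6-y->s6; s7-x->s2; s7-y->s7; s8-x->s8; s8-y->s8; s9-x->s12; s9-y->s8; s10-x->s12; s10-y->s10; s11-x->s4; s11-y->s11; s12-x->s8; s12-y->s12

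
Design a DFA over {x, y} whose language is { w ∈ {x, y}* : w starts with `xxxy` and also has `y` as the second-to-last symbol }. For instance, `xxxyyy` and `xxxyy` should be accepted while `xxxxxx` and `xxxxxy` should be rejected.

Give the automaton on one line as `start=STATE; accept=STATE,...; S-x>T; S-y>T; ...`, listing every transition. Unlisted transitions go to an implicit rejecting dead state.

start=q0; accept=q10,q11; q0-x>q1; q0-y>q2; q1-x>q3; q1-y>q4; q2-x>q5; q2-y>q6; q3-x>q7; q3-y>q4; q4-x>q5; q4-y>q6; q5-x>q8; q5-y>q4; q6-x>q5; q6-y>q6; q7-x>q8; q7-y>q9; q8-x>q8; q8-y>q4; q9-x>q10; q9-y>q11; q10-x>q12; q10-y>q9; q11-x>q10; q11-y>q11; q12-x>q12; q12-y>q9

Run two small machines in parallel and take their product. One (6 states) tracks whether the input so far still matches the prefix `xxxy`; the other (7 states) tracks the last 2 symbols read. Each combined state is a pair, one component from each; accept when both components accept.
13 states suffice.
          x    y  
>  q0     q1   q2 
   q1     q3   q4 
   q2     q5   q6 
   q3     q7   q4 
   q4     q5   q6 
   q5     q8   q4 
   q6     q5   q6 
   q7     q8   q9 
   q8     q8   q4 
   q9    q10  q11 
 * q10   q12   q9 
 * q11   q10  q11 
   q12   q12   q9 
(> = start, * = accepting)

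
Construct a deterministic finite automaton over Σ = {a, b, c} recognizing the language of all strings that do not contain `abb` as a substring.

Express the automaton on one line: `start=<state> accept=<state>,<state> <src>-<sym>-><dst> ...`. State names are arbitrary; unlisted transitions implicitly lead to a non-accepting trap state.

This is the complement of 'contains `abb`'. Use the same substring-matching states — q0 through q3 holding how much of `abb` has just been matched — but flip the accepting set: everything except the trap q3 accepts.
4 states suffice.
        a   b   c  
>* q0   q1  q0  q0 
 * q1   q1  q2  q0 
 * q2   q1  q3  q0 
   q3   q3  q3  q3 
(> = start, * = accepting)

start=q0 accept=q0,q1,q2 q0-a->q1 q0-b->q0 q0-c->q0 q1-a->q1 q1-b->q2 q1-c->q0 q2-a->q1 q2-b->q3 q2-c->q0 q3-a->q3 q3-b->q3 q3-c->q3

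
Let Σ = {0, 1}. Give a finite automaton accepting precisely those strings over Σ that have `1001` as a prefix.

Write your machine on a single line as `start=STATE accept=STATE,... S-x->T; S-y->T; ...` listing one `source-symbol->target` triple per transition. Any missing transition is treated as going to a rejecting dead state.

start=s0; accept=s4; s0-0->s5; s0-1->s1; s1-0->s2; s1-1->s5; s2-0->s3; s2-1->s5; s3-0->s5; s3-1->s4; s4-0->s4; s4-1->s4; s5-0->s5; s5-1->s5

Check the first 4 symbols one by one: s0 through s3 record how many have matched `1001` so far; any wrong symbol goes to the dead state s5. After all 4 match we enter the accepting sink s4.
        0   1  
>  s0   s5  s1 
   s1   s2  s5 
   s2   s3  s5 
   s3   s5  s4 
 * s4   s4  s4 
   s5   s5  s5 
(> = start, * = accepting)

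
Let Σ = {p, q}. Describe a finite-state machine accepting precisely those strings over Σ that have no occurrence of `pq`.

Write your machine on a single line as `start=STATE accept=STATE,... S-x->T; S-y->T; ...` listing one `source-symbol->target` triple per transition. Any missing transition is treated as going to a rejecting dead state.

start=s0; accept=s0,s1; s0-p->s1; s0-q->s0; s1-p->s1; s1-q->s2; s2-p->s2; s2-q->s2

Track partial matches of the forbidden pattern `pq`. State s2 is a dead state reached once `pq` has occurred; every other state accepts. s0 means no part of `pq` is currently matched.
With 3 states:
        p   q  
>* s0   s1  s0 
 * s1   s1  s2 
   s2   s2  s2 
(> = start, * = accepting)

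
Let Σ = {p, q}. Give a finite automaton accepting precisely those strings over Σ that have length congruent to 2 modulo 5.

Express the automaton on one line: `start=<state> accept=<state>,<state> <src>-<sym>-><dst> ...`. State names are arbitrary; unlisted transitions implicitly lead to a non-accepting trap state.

Only the length mod 5 matters, so use a 5-cycle: from any state, every input symbol moves to the next state, wrapping S4 back to S0. Mark S2 accepting.
A 5-state machine:
        p   q  
>  S0   S1  S1 
   S1   S2  S2 
 * S2   S3  S3 
   S3   S4  S4 
   S4   S0  S0 
(> = start, * = accepting)

start=S0 accept=S2 S0-p->S1 S0-q->S1 S1-p->S2 S1-q->S2 S2-p->S3 S2-q->S3 S3-p->S4 S3-q->S4 S4-p->S0 S4-q->S0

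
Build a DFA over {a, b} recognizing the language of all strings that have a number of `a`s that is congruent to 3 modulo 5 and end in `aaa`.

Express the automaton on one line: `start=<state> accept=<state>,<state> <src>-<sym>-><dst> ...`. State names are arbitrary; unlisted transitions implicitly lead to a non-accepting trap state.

start=S0 accept=S4 S0-a->S1 S0-b->S0 S1-a->S2 S1-b->S3 S2-a->S4 S2-b->S5 S3-a->S6 S3-b->S3 S4-a->S7 S4-b->S8 S5-a->S9 S5-b->S5 S6-a->S10 S6-b->S5 S7-a->S11 S7-b->S12 S8-a->S13 S8-b->S8 S9-a->S14 S9-b->S8 S10-a->S7 S10-b->S8 S11-a->S15 S11-b->S0 S12-a->S16 S12-b->S12 S13-a->S17 S13-b->S12 S14-a->S11 S14-b->S12 S15-a->S18 S15-b->S3 S16-a->S19 S16-b->S0 S17-a->S15 S17-b->S0 S18-a->S4 S18-b->S5 S19-a->S18 S19-b->S3

Run two small machines in parallel and take their product. One (5 states) tracks the count of `a`s modulo 5; the other (4 states) tracks how much of the suffix `aaa` has currently been matched. Each combined state is a pair, one component from each; accept when both components accept.
          a    b  
>  S0     S1   S0 
   S1     S2   S3 
   S2     S4   S5 
   S3     S6   S3 
 * S4     S7   S8 
   S5     S9   S5 
   S6    S10   S5 
   S7    S11  S12 
   S8    S13   S8 
   S9    S14   S8 
   S10    S7   S8 
   S11   S15   S0 
   S12   S16  S12 
   S13   S17  S12 
   S14   S11  S12 
   S15   S18   S3 
   S16   S19   S0 
   S17   S15   S0 
   S18    S4   S5 
   S19   S18   S3 
(> = start, * = accepting)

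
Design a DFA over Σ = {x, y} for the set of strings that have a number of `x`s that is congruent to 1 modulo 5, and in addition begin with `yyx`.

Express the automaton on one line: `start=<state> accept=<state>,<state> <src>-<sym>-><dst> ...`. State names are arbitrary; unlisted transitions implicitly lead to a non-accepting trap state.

start=q0 accept=q6 q0-x->q1 q0-y->q2 q1-x->q3 q1-y->q1 q2-x->q1 q2-y->q4 q3-x->q5 q3-y->q3 q4-x->q6 q4-y->q7 q5-x->q8 q5-y->q5 q6-x->q9 q6-y->q6 q7-x->q1 q7-y->q7 q8-x->q7 q8-y->q8 q9-x->q10 q9-y->q9 q10-x->q11 q10-y->q10 q11-x->q12 q11-y->q11 q12-x->q6 q12-y->q12

Run two small machines in parallel and take their product. One (5 states) tracks the count of `x`s modulo 5; the other (5 states) tracks whether the input so far still matches the prefix `yyx`. Each combined state is a pair, one component from each; accept when both components accept.
13 states suffice.
          x    y  
>  q0     q1   q2 
   q1     q3   q1 
   q2     q1   q4 
   q3     q5   q3 
   q4     q6   q7 
   q5     q8   q5 
 * q6     q9   q6 
   q7     q1   q7 
   q8     q7   q8 
   q9    q10   q9 
   q10   q11  q10 
   q11   q12  q11 
   q12    q6  q12 
(> = start, * = accepting)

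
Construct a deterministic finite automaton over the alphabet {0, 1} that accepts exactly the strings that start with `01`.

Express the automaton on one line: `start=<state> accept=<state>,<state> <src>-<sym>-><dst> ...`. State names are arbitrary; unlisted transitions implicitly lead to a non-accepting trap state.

Check the first 2 symbols one by one: q0 through q1 record how many have matched `01` so far; any wrong symbol goes to the dead state q3. After all 2 match we enter the accepting sink q2.
        0   1  
>  q0   q1  q3 
   q1   q3  q2 
 * q2   q2  q2 
   q3   q3  q3 
(> = start, * = accepting)

start=q0 accept=q2 q0-0->q1 q0-1->q3 q1-0->q3 q1-1->q2 q2-0->q2 q2-1->q2 q3-0->q3 q3-1->q3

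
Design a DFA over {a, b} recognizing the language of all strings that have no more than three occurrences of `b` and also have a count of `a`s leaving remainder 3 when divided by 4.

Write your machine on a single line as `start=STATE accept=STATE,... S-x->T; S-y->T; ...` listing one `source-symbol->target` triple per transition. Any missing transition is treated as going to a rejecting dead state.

start=s0; accept=s6,s10,s14,s16; s0-a->s1; s0-b->s2; s1-a->s3; s1-b->s4; s2-a->s4; s2-b->s5; s3-a->s6; s3-b->s7; s4-a->s7; s4-b->s8; s5-a->s8; s5-b->s9; s6-a->s0; s6-b->s10; s7-a->s10; s7-b->s11; s8-a->s11; s8-b->s12; s9-a->s12; s9-b->s13; s10-a->s2; s10-b->s14; s11-a->s14; s11-b->s15; s12-a->s15; s12-b->s13; s13-a->s13; s13-b->s13; s14-a->s5; s14-b->s16; s15-a->s16; s15-b->s13; s16-a->s9; s16-b->s13

Build one automaton per condition and run them in lockstep. The first has 5 states tracking the count of `b`s, saturating at 4; the second has 4 states tracking the count of `a`s modulo 4. A product state is a pair (one from each), accepting exactly when both do. After merging equivalent states the machine shrinks.
17 states suffice.
          a    b  
>  s0     s1   s2 
   s1     s3   s4 
   s2     s4   s5 
   s3     s6   s7 
   s4     s7   s8 
   s5     s8   s9 
 * s6     s0  s10 
   s7    s10  s11 
   s8    s11  s12 
   s9    s12  s13 
 * s10    s2  s14 
   s11   s14  s15 
   s12   s15  s13 
   s13   s13  s13 
 * s14    s5  s16 
   s15   s16  s13 
 * s16    s9  s13 
(> = start, * = accepting)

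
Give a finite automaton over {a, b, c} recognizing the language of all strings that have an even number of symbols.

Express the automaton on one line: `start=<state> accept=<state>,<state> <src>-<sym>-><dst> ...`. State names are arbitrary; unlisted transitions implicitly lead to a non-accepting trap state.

Only the length mod 2 matters, so use a 2-cycle: from any state, every input symbol moves to the next state, wrapping s1 back to s0. Mark s0 accepting.
A 2-state machine:
        a   b   c  
>* s0   s1  s1  s1 
   s1   s0  s0  s0 
(> = start, * = accepting)

start=s0 accept=s0 s0-a->s1 s0-b->s1 s0-c->s1 s1-a->s0 s1-b->s0 s1-c->s0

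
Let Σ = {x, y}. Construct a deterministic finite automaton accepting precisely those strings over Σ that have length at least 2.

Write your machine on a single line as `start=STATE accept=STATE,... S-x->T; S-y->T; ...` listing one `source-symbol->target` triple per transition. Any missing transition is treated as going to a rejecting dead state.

Count input length up to 3: every symbol moves from S0 toward S3, which means 'more than 2' and absorbs. Accept from {S2, S3}.
        x   y  
>  S0   S1  S1 
   S1   S2  S2 
 * S2   S3  S3 
 * S3   S3  S3 
(> = start, * = accepting)

start=S0; accept=S2,S3; S0-x->S1; S0-y->S1; S1-x->S2; S1-y->S2; S2-x->S3; S2-y->S3; S3-x->S3; S3-y->S3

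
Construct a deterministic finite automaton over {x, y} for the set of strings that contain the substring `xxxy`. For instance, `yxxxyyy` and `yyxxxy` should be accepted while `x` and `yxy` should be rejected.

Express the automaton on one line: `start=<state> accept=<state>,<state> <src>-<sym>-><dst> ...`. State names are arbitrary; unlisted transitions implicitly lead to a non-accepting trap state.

start=q0 accept=q4 q0-x->q1 q0-y->q0 q1-x->q2 q1-y->q0 q2-x->q3 q2-y->q0 q3-x->q3 q3-y->q4 q4-x->q4 q4-y->q4

States q0..q3 record the length of the longest prefix of `xxxy` that matches the current input suffix. Reaching q4 means `xxxy` has been seen, and we stay there forever. Accept from q4.
With 5 states:
        x   y  
>  q0   q1  q0 
   q1   q2  q0 
   q2   q3  q0 
   q3   q3  q4 
 * q4   q4  q4 
(> = start, * = accepting)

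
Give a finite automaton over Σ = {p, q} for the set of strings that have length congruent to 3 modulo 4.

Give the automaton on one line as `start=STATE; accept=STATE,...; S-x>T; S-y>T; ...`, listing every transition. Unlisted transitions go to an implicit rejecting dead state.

Count input length modulo 4: every symbol advances one step around the cycle s0 → s1 → s2 → s3 → s0. Accept at s3.
        p   q  
>  s0   s1  s1 
   s1   s2  s2 
   s2   s3  s3 
 * s3   s0  s0 
(> = start, * = accepting)

start=s0; accept=s3; s0-p>s1; s0-q>s1; s1-p>s2; s1-q>s2; s2-p>s3; s2-q>s3; s3-p>s0; s3-q>s0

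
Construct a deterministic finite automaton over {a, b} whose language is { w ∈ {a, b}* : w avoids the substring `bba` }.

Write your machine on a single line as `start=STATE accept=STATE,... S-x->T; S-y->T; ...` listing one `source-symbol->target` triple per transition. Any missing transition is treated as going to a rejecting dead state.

start=q0; accept=q0,q1,q2; q0-a->q0; q0-b->q1; q1-a->q0; q1-b->q2; q2-a->q3; q2-b->q2; q3-a->q3; q3-b->q3

Track partial matches of the forbidden pattern `bba`. State q3 is a dead state reached once `bba` has occurred; every other state accepts. q0 means no part of `bba` is currently matched.
A 4-state machine:
        a   b  
>* q0   q0  q1 
 * q1   q0  q2 
 * q2   q3  q2 
   q3   q3  q3 
(> = start, * = accepting)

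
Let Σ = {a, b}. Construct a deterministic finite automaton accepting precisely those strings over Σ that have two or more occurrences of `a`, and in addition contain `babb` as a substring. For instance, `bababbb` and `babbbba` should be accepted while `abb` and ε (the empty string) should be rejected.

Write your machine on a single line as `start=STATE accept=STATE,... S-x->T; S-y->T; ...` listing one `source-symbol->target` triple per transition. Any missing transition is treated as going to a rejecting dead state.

start=q0; accept=q9; q0-a->q1; q0-b->q2; q1-a->q1; q1-b->q3; q2-a->q4; q2-b->q2; q3-a->q5; q3-b->q3; q4-a->q1; q4-b->q6; q5-a->q1; q5-b->q7; q6-a->q5; q6-b->q8; q7-a->q5; q7-b->q9; q8-a->q9; q8-b->q8; q9-a->q9; q9-b->q9

Handle the two conditions separately and then intersect. One (4 states) tracks the count of `a`s, saturating at 3; the other (5 states) tracks whether and how much of `babb` has been seen. Each combined state is a pair, one component from each; accept when both components accept. After merging equivalent states the machine shrinks.
With 10 states:
        a   b  
>  q0   q1  q2 
   q1   q1  q3 
   q2   q4  q2 
   q3   q5  q3 
   q4   q1  q6 
   q5   q1  q7 
   q6   q5  q8 
   q7   q5  q9 
   q8   q9  q8 
 * q9   q9  q9 
(> = start, * = accepting)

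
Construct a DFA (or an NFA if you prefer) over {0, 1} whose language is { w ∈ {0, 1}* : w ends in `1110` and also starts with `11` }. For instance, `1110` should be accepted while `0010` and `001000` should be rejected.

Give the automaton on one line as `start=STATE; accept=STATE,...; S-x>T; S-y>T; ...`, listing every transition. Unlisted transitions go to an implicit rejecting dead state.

start=q0; accept=q10; q0-0>q1; q0-1>q2; q1-0>q1; q1-1>q3; q2-0>q1; q2-1>q4; q3-0>q1; q3-1>q5; q4-0>q6; q4-1>q7; q5-0>q1; q5-1>q8; q6-0>q6; q6-1>q9; q7-0>q10; q7-1>q7; q8-0>q11; q8-1>q8; q9-0>q6; q9-1>q4; q10-0>q6; q10-1>q9; q11-0>q1; q11-1>q3

Run two small machines in parallel and take their product. The first has 5 states tracking how much of the suffix `1110` has currently been matched; the second has 4 states tracking whether the input so far still matches the prefix `11`. A product state is a pair (one from each), accepting exactly when both do.
A 12-state machine:
          0    1  
>  q0     q1   q2 
   q1     q1   q3 
   q2     q1   q4 
   q3     q1   q5 
   q4     q6   q7 
   q5     q1   q8 
   q6     q6   q9 
   q7    q10   q7 
   q8    q11   q8 
   q9     q6   q4 
 * q10    q6   q9 
   q11    q1   q3 
(> = start, * = accepting)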